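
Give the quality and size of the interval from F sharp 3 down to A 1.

major thirteenth

Descending from F#3 to A1 is the same interval as ascending A1 to F#3.
A to F spans six letter names (A-B-C-D-E-F), plus an octave, so the interval is some kind of thirteenth.
Counting semitones, A1→F#3 is 21, which is the major thirteenth.
(Equivalently, a compound major sixth: a major sixth plus an octave.)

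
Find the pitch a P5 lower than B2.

The fifth takes the letter from B down to E.
A perfect fifth is 7 semitones; 7 semitones down from B2 gives E2.

E2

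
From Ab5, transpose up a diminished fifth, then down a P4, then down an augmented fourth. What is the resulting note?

Ab5 up a diminished fifth → Ebb6 (6 semitones).
A perfect fourth down from Ebb6 is Bbb5.
Down an augmented fourth from Bbb5: Fbb5 (6 semitones down).

Fbb5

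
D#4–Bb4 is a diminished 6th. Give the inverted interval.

augmented third

Interval numbers invert to sum to nine: 6 + 3 = 9, so a sixth inverts to a third.
The quality also flips — diminished becomes augmented — giving an augmented third.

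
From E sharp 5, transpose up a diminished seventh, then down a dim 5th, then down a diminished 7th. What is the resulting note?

A diminished seventh up from E#5 is D6.
Down a diminished fifth from D6: G#5 (6 semitones down).
A diminished seventh down from G#5 is A##4.

A double-sharp 4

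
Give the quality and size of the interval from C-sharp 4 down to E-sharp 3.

minor sixth

Descending from C#4 to E#3 is the same interval as ascending E#3 to C#4.
E to C spans six letter names (E-F-G-A-B-C) — that makes it a sixth of some quality.
E#3 to C#4 is 8 semitones, a half step short of the major sixth (9), so this is minor.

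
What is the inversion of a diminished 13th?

First reduce the compound diminished thirteenth to its simple form, a diminished sixth.
The rule of nine gives the new number: 9 − 6 = 3, so a sixth becomes a third.
Quality inverts too: diminished becomes augmented. That makes the inversion an augmented third.

A3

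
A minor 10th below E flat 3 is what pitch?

C 2

Three letters down from E (plus an octave) reaches C.
Moving 15 semitones down from Eb3 (the size of a minor tenth) reaches C2.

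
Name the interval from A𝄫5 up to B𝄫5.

major second

A to B spans two letter names (A-B), so the interval is some kind of second.
Counting semitones, Abb5→Bbb5 is 2, which is the major second.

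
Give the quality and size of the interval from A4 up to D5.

A to D spans four letter names (A-B-C-D): a fourth.
A4 to D5 is 5 semitones, matching the perfect fourth exactly, so the quality is perfect.

P4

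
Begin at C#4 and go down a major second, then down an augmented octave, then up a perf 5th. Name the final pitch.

F3

C#4 down a major second → B3 (2 semitones).
An augmented octave down from B3 is Bb2.
Up a perfect fifth from Bb2: F3 (7 semitones up).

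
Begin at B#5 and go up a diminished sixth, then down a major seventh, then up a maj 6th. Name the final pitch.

B#5 up a diminished sixth → G6 (7 semitones).
A major seventh down from G6 is Ab5.
A major sixth up from Ab5 is F6.

F6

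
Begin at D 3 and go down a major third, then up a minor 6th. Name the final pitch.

A major third down from D3 is Bb2.
Bb2 up a minor sixth → Gb3 (8 semitones).

G flat 3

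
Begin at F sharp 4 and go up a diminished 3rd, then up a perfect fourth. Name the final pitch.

D flat 5

Up a diminished third from F#4: Ab4 (2 semitones up).
Up a perfect fourth from Ab4: Db5 (5 semitones up).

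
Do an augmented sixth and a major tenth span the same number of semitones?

No

An augmented sixth spans 10 semitones; a major tenth spans 16 semitones. They differ by 6.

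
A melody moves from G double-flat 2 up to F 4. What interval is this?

G to F spans seven letter names (G-A-B-C-D-E-F), plus an octave — that makes it a fourteenth of some quality.
Gbb2 to F4 spans 24 semitones — one semitone wider than the major fourteenth (23) — giving an augmented fourteenth.
(Equivalently, a compound augmented seventh: an augmented seventh plus an octave.)

augmented fourteenth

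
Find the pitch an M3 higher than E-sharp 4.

Three letter names up from E: G.
A major third spans 4 semitones, so from E#4 the target pitch is G##4.

G-double-sharp 4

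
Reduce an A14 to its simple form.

Take out an octave (7 from the number): 14 − 7 = 7.
Quality carries through unchanged, so the simple form is an augmented seventh.

augmented 7th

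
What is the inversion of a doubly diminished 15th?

First reduce the compound doubly diminished fifteenth to its simple form, a doubly diminished octave.
Inverted interval numbers add to nine, so an octave pairs with a unison (8 + 1 = 9).
Quality inverts too: doubly diminished becomes doubly augmented. That makes the inversion a doubly augmented unison.

doubly augmented unison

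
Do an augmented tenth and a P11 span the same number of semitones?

Yes

Both span 17 semitones: an augmented tenth and a perfect eleventh are the same chromatic distance.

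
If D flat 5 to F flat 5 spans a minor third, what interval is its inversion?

Interval numbers invert to sum to nine: 3 + 6 = 9, so a third inverts to a sixth.
Quality inverts too: minor becomes major. That makes the inversion a major sixth.

major 6th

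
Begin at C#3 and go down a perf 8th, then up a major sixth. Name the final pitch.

A#2

Down a perfect octave from C#3: C#2 (12 semitones down).
A major sixth up from C#2 is A#2.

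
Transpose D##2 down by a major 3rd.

B#1

Counting three letter names down from D lands on B.
A major third is 4 semitones; 4 semitones down from D##2 gives B#1.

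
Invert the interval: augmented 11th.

diminished fifth

First reduce the compound augmented eleventh to its simple form, an augmented fourth.
Inverted interval numbers add to nine, so a fourth pairs with a fifth (4 + 5 = 9).
And augmented becomes diminished under inversion, so we get a diminished fifth.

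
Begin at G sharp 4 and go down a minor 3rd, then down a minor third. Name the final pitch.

A minor third down from G#4 is E#4.
A minor third down from E#4 is C##4.

C double-sharp 4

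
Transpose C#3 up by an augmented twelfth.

G##4

Five letters up from C (plus an octave) reaches G.
An augmented twelfth is 20 semitones; 20 semitones up from C#3 gives G##4.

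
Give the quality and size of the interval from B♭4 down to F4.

perfect 4th

Descending from Bb4 to F4 is the same interval as ascending F4 to Bb4.
F to B spans four letter names (F-G-A-B), so the interval is some kind of fourth.
The perfect fourth spans 5 semitones, and F4 to Bb4 is exactly 5 semitones — so this is a perfect fourth.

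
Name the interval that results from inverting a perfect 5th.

Interval numbers invert to sum to nine: 5 + 4 = 9, so a fifth inverts to a fourth.
Quality inverts too: perfect stays perfect. That makes the inversion a perfect fourth.

perfect 4th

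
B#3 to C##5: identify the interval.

M9

B to C spans two letter names (B-C), plus an octave: a ninth.
The major ninth spans 14 semitones, and B#3 to C##5 is exactly 14 semitones — so this is a major ninth.
(Equivalently, a compound major second: a major second plus an octave.)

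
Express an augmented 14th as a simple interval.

Take out an octave (7 from the number): 14 − 7 = 7.
Quality carries through unchanged, so the simple form is an augmented seventh.

A7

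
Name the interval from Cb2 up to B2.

augmented seventh

C to B spans seven letter names (C-D-E-F-G-A-B): a seventh.
A major seventh would be 11 semitones; Cb2 to B2 is 12, one semitone wider, so the interval is augmented.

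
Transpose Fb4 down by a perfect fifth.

Bbb3

Counting five letter names down from F lands on B.
A perfect fifth spans 7 semitones, so from Fb4 the target pitch is Bbb3.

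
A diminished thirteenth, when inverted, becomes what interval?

First reduce the compound diminished thirteenth to its simple form, a diminished sixth.
Interval numbers invert to sum to nine: 6 + 3 = 9, so a sixth inverts to a third.
Quality inverts too: diminished becomes augmented. That makes the inversion an augmented third.

augmented 3rd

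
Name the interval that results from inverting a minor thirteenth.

M3

First reduce the compound minor thirteenth to its simple form, a minor sixth.
Interval numbers invert to sum to nine: 6 + 3 = 9, so a sixth inverts to a third.
The quality also flips — minor becomes major — giving a major third.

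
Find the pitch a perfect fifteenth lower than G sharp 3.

For a fifteenth the letter name doesn't change: still G, two octaves down.
A perfect fifteenth spans 24 semitones, so from G#3 the target pitch is G#1.

G sharp 1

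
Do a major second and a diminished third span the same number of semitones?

Both span 2 semitones: a major second and a diminished third are the same chromatic distance.

Yes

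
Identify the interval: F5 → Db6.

m6

F to D spans six letter names (F-G-A-B-C-D), so the interval is some kind of sixth.
F5 to Db6 is 8 semitones, a half step short of the major sixth (9), so this is minor.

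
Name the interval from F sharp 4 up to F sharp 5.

perfect 8th

F to F is the same letter name, plus an octave — that makes it an octave of some quality.
The perfect octave spans 12 semitones, and F#4 to F#5 is exactly 12 semitones — so this is a perfect octave.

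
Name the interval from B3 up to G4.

m6

B to G spans six letter names (B-C-D-E-F-G), so the interval is some kind of sixth.
A major sixth would be 9 semitones, but B3 to G4 is 8 — one semitone narrower, making it a minor sixth.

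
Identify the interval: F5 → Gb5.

minor 2nd

F to G spans two letter names (F-G) — that makes it a second of some quality.
F5 to Gb5 is 1 semitone, a half step short of the major second (2), so this is minor.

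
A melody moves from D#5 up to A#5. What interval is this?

D to A spans five letter names (D-E-F-G-A), so the interval is some kind of fifth.
D#5 to A#5 is 7 semitones, matching the perfect fifth exactly, so the quality is perfect.

perfect fifth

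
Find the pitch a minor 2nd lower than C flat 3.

Counting two letter names down from C lands on B.
A minor second spans 1 semitone, so from Cb3 the target pitch is Bb2.

B flat 2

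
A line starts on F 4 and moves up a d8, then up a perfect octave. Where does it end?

Up a diminished octave from F4: Fb5 (11 semitones up).
Fb5 up a perfect octave → Fb6 (12 semitones).

F flat 6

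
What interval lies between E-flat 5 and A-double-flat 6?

d11

E to A spans four letter names (E-F-G-A), plus an octave: an eleventh.
The perfect eleventh is 17 semitones; here we have 16, one semitone narrower: diminished.
(Equivalently, a compound diminished fourth: a diminished fourth plus an octave.)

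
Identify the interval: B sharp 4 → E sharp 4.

P5

Descending from B#4 to E#4 is the same interval as ascending E#4 to B#4.
E to B spans five letter names (E-F-G-A-B), so the interval is some kind of fifth.
Counting semitones, E#4→B#4 is 7, which is the perfect fifth.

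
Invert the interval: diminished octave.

augmented 1st

The rule of nine gives the new number: 9 − 8 = 1, so an octave becomes a unison.
And diminished becomes augmented under inversion, so we get an augmented unison.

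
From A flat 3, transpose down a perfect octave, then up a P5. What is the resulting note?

E flat 3

Down a perfect octave from Ab3: Ab2 (12 semitones down).
Up a perfect fifth from Ab2: Eb3 (7 semitones up).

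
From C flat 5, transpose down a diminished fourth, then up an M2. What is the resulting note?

Cb5 down a diminished fourth → G4 (4 semitones).
A major second up from G4 is A4.

A 4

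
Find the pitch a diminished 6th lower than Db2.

F#1

Counting six letter names down from D lands on F.
A diminished sixth spans 7 semitones, so from Db2 the target pitch is F#1.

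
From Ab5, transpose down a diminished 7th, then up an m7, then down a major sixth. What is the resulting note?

C5

A diminished seventh down from Ab5 is B4.
B4 up a minor seventh → A5 (10 semitones).
A5 down a major sixth → C5 (9 semitones).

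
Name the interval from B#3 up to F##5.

B to F spans five letter names (B-C-D-E-F), plus an octave: a twelfth.
Counting semitones, B#3→F##5 is 19, which is the perfect twelfth.
(Equivalently, a compound perfect fifth: a perfect fifth plus an octave.)

P12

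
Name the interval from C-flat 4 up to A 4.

augmented 6th

C to A spans six letter names (C-D-E-F-G-A), so the interval is some kind of sixth.
A major sixth would be 9 semitones; Cb4 to A4 is 10, one semitone wider, so the interval is augmented.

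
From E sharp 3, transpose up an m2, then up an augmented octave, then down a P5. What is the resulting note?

E#3 up a minor second → F#3 (1 semitone).
An augmented octave up from F#3 is F##4.
Down a perfect fifth from F##4: B#3 (7 semitones down).

B sharp 3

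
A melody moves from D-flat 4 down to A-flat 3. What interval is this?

P4

Descending from Db4 to Ab3 is the same interval as ascending Ab3 to Db4.
A to D spans four letter names (A-B-C-D): a fourth.
Counting semitones, Ab3→Db4 is 5, which is the perfect fourth.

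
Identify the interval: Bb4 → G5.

B to G spans six letter names (B-C-D-E-F-G), so the interval is some kind of sixth.
The major sixth spans 9 semitones, and Bb4 to G5 is exactly 9 semitones — so this is a major sixth.

M6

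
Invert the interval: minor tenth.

First reduce the compound minor tenth to its simple form, a minor third.
The rule of nine gives the new number: 9 − 3 = 6, so a third becomes a sixth.
Quality inverts too: minor becomes major. That makes the inversion a major sixth.

major sixth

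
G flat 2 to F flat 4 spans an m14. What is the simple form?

Subtracting seven from the interval number removes an octave: 14 − 7 = 7.
That makes a minor fourteenth a compound minor seventh — an octave plus a minor seventh.

minor seventh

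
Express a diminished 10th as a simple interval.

diminished 3rd

Take out an octave (7 from the number): 10 − 7 = 3.
So a diminished tenth is an octave plus a diminished third. The quality is unchanged.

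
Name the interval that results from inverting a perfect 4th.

perfect fifth

The rule of nine gives the new number: 9 − 4 = 5, so a fourth becomes a fifth.
Quality inverts too: perfect stays perfect. That makes the inversion a perfect fifth.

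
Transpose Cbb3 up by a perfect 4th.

Fbb3

Four letter names up from C: F.
A perfect fourth is 5 semitones; 5 semitones up from Cbb3 gives Fbb3.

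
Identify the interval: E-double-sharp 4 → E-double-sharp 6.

E to E is the same letter name, plus 2 octaves — that makes it a fifteenth of some quality.
E##4 to E##6 is 24 semitones, matching the perfect fifteenth exactly, so the quality is perfect.
(Equivalently, a compound perfect octave: a perfect octave plus an octave.)

P15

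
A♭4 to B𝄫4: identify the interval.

minor 2nd

A to B spans two letter names (A-B) — that makes it a second of some quality.
Ab4 to Bbb4 is 1 semitone, a half step short of the major second (2), so this is minor.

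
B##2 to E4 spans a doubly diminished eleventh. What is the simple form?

Take out an octave (7 from the number): 11 − 7 = 4.
That makes a doubly diminished eleventh a compound doubly diminished fourth — an octave plus a doubly diminished fourth.

dd4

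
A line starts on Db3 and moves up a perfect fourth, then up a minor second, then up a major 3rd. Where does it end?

Cb4

Up a perfect fourth from Db3: Gb3 (5 semitones up).
Up a minor second from Gb3: Abb3 (1 semitone up).
A major third up from Abb3 is Cb4.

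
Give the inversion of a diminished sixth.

The rule of nine gives the new number: 9 − 6 = 3, so a sixth becomes a third.
Quality inverts too: diminished becomes augmented. That makes the inversion an augmented third.

augmented 3rd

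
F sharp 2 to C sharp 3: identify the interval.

perfect fifth

F to C spans five letter names (F-G-A-B-C) — that makes it a fifth of some quality.
F#2 to C#3 is 7 semitones, matching the perfect fifth exactly, so the quality is perfect.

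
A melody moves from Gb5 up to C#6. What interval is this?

G to C spans four letter names (G-A-B-C), so the interval is some kind of fourth.
Gb5 to C#6 spans 7 semitones — two semitones wider than the perfect fourth (5) — giving a doubly augmented fourth.

doubly augmented 4th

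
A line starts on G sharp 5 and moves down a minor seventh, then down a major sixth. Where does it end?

A minor seventh down from G#5 is A#4.
A#4 down a major sixth → C#4 (9 semitones).

C sharp 4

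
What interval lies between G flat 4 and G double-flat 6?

G to G is the same letter name, plus 2 octaves — that makes it a fifteenth of some quality.
A perfect fifteenth would be 24 semitones; Gb4 to Gbb6 is 23, one semitone narrower, so the interval is diminished.
(Equivalently, a compound diminished octave: a diminished octave plus an octave.)

d15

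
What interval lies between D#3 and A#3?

P5

D to A spans five letter names (D-E-F-G-A) — that makes it a fifth of some quality.
The perfect fifth spans 7 semitones, and D#3 to A#3 is exactly 7 semitones — so this is a perfect fifth.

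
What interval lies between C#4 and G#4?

C to G spans five letter names (C-D-E-F-G) — that makes it a fifth of some quality.
C#4 to G#4 is 7 semitones, matching the perfect fifth exactly, so the quality is perfect.

perfect fifth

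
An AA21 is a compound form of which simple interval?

Subtracting seven from the interval number removes an octave: 21 − 14 = 7.
That makes a doubly augmented twenty-first a compound doubly augmented seventh — 2 octaves plus a doubly augmented seventh.

doubly augmented 7th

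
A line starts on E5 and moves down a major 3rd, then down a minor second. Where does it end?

A major third down from E5 is C5.
A minor second down from C5 is B4.

B4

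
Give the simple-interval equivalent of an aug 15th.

Take out an octave (7 from the number): 15 − 7 = 8.
That makes an augmented fifteenth a compound augmented octave — an octave plus an augmented octave.

augmented octave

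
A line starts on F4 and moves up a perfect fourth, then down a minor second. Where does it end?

Up a perfect fourth from F4: Bb4 (5 semitones up).
A minor second down from Bb4 is A4.

A4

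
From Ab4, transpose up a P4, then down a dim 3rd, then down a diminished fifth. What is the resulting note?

Up a perfect fourth from Ab4: Db5 (5 semitones up).
Down a diminished third from Db5: B4 (2 semitones down).
A diminished fifth down from B4 is E#4.

E#4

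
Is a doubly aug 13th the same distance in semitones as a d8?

No

23 semitones (doubly augmented thirteenth) vs 11 semitones (diminished octave): not equal.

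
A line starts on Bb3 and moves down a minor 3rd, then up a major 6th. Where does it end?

A minor third down from Bb3 is G3.
A major sixth up from G3 is E4.

E4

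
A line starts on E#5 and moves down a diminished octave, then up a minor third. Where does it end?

G##4

Down a diminished octave from E#5: E##4 (11 semitones down).
A minor third up from E##4 is G##4.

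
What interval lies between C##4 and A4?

d6

C to A spans six letter names (C-D-E-F-G-A): a sixth.
The major sixth is 9 semitones; here we have 7, two semitones narrower: diminished.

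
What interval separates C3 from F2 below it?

perfect 5th

Descending from C3 to F2 is the same interval as ascending F2 to C3.
F to C spans five letter names (F-G-A-B-C): a fifth.
Counting semitones, F2→C3 is 7, which is the perfect fifth.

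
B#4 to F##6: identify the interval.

B to F spans five letter names (B-C-D-E-F), plus an octave: a twelfth.
The perfect twelfth spans 19 semitones, and B#4 to F##6 is exactly 19 semitones — so this is a perfect twelfth.
(Equivalently, a compound perfect fifth: a perfect fifth plus an octave.)

perfect 12th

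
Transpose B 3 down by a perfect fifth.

E 3

Five letter names down from B: E.
Moving 7 semitones down from B3 (the size of a perfect fifth) reaches E3.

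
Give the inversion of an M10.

m6

First reduce the compound major tenth to its simple form, a major third.
Inverted interval numbers add to nine, so a third pairs with a sixth (3 + 6 = 9).
And major becomes minor under inversion, so we get a minor sixth.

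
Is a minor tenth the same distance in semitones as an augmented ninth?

Yes

A minor tenth spans 15 semitones, and an augmented ninth also spans 15 semitones — they're enharmonic.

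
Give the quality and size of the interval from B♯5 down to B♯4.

Descending from B#5 to B#4 is the same interval as ascending B#4 to B#5.
B to B is the same letter name, plus an octave, so the interval is some kind of octave.
Counting semitones, B#4→B#5 is 12, which is the perfect octave.

P8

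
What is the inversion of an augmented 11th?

First reduce the compound augmented eleventh to its simple form, an augmented fourth.
The rule of nine gives the new number: 9 − 4 = 5, so a fourth becomes a fifth.
And augmented becomes diminished under inversion, so we get a diminished fifth.

diminished fifth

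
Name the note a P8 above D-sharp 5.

D-sharp 6

An octave keeps the letter name D, an octave up from D.
Moving 12 semitones up from D#5 (the size of a perfect octave) reaches D#6.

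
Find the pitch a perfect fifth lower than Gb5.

Cb5

Counting five letter names down from G lands on C.
A perfect fifth spans 7 semitones, so from Gb5 the target pitch is Cb5.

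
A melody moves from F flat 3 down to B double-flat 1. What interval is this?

perfect twelfth

Descending from Fb3 to Bbb1 is the same interval as ascending Bbb1 to Fb3.
B to F spans five letter names (B-C-D-E-F), plus an octave, so the interval is some kind of twelfth.
Counting semitones, Bbb1→Fb3 is 19, which is the perfect twelfth.
(Equivalently, a compound perfect fifth: a perfect fifth plus an octave.)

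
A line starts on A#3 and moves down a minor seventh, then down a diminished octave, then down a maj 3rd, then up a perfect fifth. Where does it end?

D##2

A#3 down a minor seventh → B#2 (10 semitones).
B#2 down a diminished octave → B##1 (11 semitones).
B##1 down a major third → G##1 (4 semitones).
Up a perfect fifth from G##1: D##2 (7 semitones up).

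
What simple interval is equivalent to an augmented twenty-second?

Take out 2 octaves (14 from the number): 22 − 14 = 8.
Quality carries through unchanged, so the simple form is an augmented octave.

A8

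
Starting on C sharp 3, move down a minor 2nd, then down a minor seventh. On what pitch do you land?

C double-sharp 2

Down a minor second from C#3: B#2 (1 semitone down).
B#2 down a minor seventh → C##2 (10 semitones).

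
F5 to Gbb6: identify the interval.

diminished ninth

F to G spans two letter names (F-G), plus an octave: a ninth.
F5 to Gbb6 spans 12 semitones — two semitones narrower than the major ninth (14) — giving a diminished ninth.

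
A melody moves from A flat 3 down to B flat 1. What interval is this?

m14

Descending from Ab3 to Bb1 is the same interval as ascending Bb1 to Ab3.
B to A spans seven letter names (B-C-D-E-F-G-A), plus an octave: a fourteenth.
Bb1 to Ab3 is 22 semitones, a half step short of the major fourteenth (23), so this is minor.
(Equivalently, a compound minor seventh: a minor seventh plus an octave.)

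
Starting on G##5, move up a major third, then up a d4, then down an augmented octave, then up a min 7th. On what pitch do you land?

A major third up from G##5 is B##5.
A diminished fourth up from B##5 is E#6.
An augmented octave down from E#6 is E5.
Up a minor seventh from E5: D6 (10 semitones up).

D6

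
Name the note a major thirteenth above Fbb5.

Dbb7

Six letters up from F (plus an octave) reaches D.
A major thirteenth spans 21 semitones, so from Fbb5 the target pitch is Dbb7.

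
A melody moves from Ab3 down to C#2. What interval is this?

diminished thirteenth

Descending from Ab3 to C#2 is the same interval as ascending C#2 to Ab3.
C to A spans six letter names (C-D-E-F-G-A), plus an octave: a thirteenth.
C#2 to Ab3 spans 19 semitones — two semitones narrower than the major thirteenth (21) — giving a diminished thirteenth.
(Equivalently, a compound diminished sixth: a diminished sixth plus an octave.)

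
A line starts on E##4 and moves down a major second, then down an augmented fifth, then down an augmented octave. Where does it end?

Down a major second from E##4: D##4 (2 semitones down).
D##4 down an augmented fifth → G#3 (8 semitones).
An augmented octave down from G#3 is G2.

G2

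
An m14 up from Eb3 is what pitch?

Db5

Counting seven letter names plus an octave up from E lands on D.
A minor fourteenth is 22 semitones; 22 semitones up from Eb3 gives Db5.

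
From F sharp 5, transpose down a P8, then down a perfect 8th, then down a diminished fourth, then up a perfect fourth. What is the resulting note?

A perfect octave down from F#5 is F#4.
F#4 down a perfect octave → F#3 (12 semitones).
F#3 down a diminished fourth → C##3 (4 semitones).
C##3 up a perfect fourth → F##3 (5 semitones).

F double-sharp 3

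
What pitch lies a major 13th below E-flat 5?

G-flat 3

Six letters down from E (plus an octave) reaches G.
A major thirteenth is 21 semitones; 21 semitones down from Eb5 gives Gb3.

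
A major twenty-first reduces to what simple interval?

M7

Subtracting seven from the interval number removes an octave: 21 − 14 = 7.
That makes a major twenty-first a compound major seventh — 2 octaves plus a major seventh.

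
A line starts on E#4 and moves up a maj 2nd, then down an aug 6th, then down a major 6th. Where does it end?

E#4 up a major second → F##4 (2 semitones).
An augmented sixth down from F##4 is A3.
A3 down a major sixth → C3 (9 semitones).

C3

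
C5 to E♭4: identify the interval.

M6

Descending from C5 to Eb4 is the same interval as ascending Eb4 to C5.
E to C spans six letter names (E-F-G-A-B-C): a sixth.
Counting semitones, Eb4→C5 is 9, which is the major sixth.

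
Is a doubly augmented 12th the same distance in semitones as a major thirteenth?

Yes

A doubly augmented twelfth spans 21 semitones, and a major thirteenth also spans 21 semitones — they're enharmonic.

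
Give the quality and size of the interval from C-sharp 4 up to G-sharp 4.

perfect 5th

C to G spans five letter names (C-D-E-F-G) — that makes it a fifth of some quality.
C#4 to G#4 is 7 semitones, matching the perfect fifth exactly, so the quality is perfect.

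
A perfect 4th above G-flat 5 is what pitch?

Four letter names up from G: C.
A perfect fourth is 5 semitones; 5 semitones up from Gb5 gives Cb6.

C-flat 6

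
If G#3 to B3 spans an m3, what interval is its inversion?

major sixth

Interval numbers invert to sum to nine: 3 + 6 = 9, so a third inverts to a sixth.
And minor becomes major under inversion, so we get a major sixth.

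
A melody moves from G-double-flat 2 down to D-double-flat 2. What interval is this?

perfect 4th

Descending from Gbb2 to Dbb2 is the same interval as ascending Dbb2 to Gbb2.
D to G spans four letter names (D-E-F-G), so the interval is some kind of fourth.
Dbb2 to Gbb2 is 5 semitones, matching the perfect fourth exactly, so the quality is perfect.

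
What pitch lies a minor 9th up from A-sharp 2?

B 3

Two letters up from A (plus an octave) reaches B.
A minor ninth is 13 semitones; 13 semitones up from A#2 gives B3.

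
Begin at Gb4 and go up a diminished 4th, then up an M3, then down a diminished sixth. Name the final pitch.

Up a diminished fourth from Gb4: Cbb5 (4 semitones up).
Up a major third from Cbb5: Ebb5 (4 semitones up).
A diminished sixth down from Ebb5 is G4.

G4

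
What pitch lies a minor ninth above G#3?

A4

Two letters up from G (plus an octave) reaches A.
A minor ninth spans 13 semitones, so from G#3 the target pitch is A4.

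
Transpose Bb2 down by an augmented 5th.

Ebb2

Five letter names down from B: E.
An augmented fifth spans 8 semitones, so from Bb2 the target pitch is Ebb2.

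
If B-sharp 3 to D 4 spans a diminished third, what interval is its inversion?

A6

The rule of nine gives the new number: 9 − 3 = 6, so a third becomes a sixth.
Quality inverts too: diminished becomes augmented. That makes the inversion an augmented sixth.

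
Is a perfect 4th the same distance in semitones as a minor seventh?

No

A perfect fourth is 5 semitones but a minor seventh is 10 semitones — different sizes.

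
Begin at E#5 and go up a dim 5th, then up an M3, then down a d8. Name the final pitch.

Up a diminished fifth from E#5: B5 (6 semitones up).
A major third up from B5 is D#6.
D#6 down a diminished octave → D##5 (11 semitones).

D##5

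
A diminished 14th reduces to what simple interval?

diminished 7th

Take out an octave (7 from the number): 14 − 7 = 7.
Quality carries through unchanged, so the simple form is a diminished seventh.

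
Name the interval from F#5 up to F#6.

F to F is the same letter name, plus an octave — that makes it an octave of some quality.
The perfect octave spans 12 semitones, and F#5 to F#6 is exactly 12 semitones — so this is a perfect octave.

perfect 8th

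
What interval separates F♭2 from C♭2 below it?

Descending from Fb2 to Cb2 is the same interval as ascending Cb2 to Fb2.
C to F spans four letter names (C-D-E-F): a fourth.
The perfect fourth spans 5 semitones, and Cb2 to Fb2 is exactly 5 semitones — so this is a perfect fourth.

perfect fourth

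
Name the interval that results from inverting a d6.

Interval numbers invert to sum to nine: 6 + 3 = 9, so a sixth inverts to a third.
Quality inverts too: diminished becomes augmented. That makes the inversion an augmented third.

augmented third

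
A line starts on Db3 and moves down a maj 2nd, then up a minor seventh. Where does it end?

Bbb3

Down a major second from Db3: Cb3 (2 semitones down).
Up a minor seventh from Cb3: Bbb3 (10 semitones up).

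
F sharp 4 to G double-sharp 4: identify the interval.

augmented second

F to G spans two letter names (F-G), so the interval is some kind of second.
A major second would be 2 semitones; F#4 to G##4 is 3, one semitone wider, so the interval is augmented.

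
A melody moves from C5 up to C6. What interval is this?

P8

C to C is the same letter name, plus an octave — that makes it an octave of some quality.
The perfect octave spans 12 semitones, and C5 to C6 is exactly 12 semitones — so this is a perfect octave.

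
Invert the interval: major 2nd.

Inverted interval numbers add to nine, so a second pairs with a seventh (2 + 7 = 9).
And major becomes minor under inversion, so we get a minor seventh.

minor seventh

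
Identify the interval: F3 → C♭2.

Descending from F3 to Cb2 is the same interval as ascending Cb2 to F3.
C to F spans four letter names (C-D-E-F), plus an octave: an eleventh.
Cb2 to F3 spans 18 semitones — one semitone wider than the perfect eleventh (17) — giving an augmented eleventh.
(Equivalently, a compound augmented fourth: an augmented fourth plus an octave.)

augmented 11th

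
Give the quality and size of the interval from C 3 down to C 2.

P8

Descending from C3 to C2 is the same interval as ascending C2 to C3.
C to C is the same letter name, plus an octave: an octave.
Counting semitones, C2→C3 is 12, which is the perfect octave.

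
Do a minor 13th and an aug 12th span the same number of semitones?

Yes

Both span 20 semitones: a minor thirteenth and an augmented twelfth are the same chromatic distance.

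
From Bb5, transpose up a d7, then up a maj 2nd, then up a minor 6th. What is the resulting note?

Gbb7

Up a diminished seventh from Bb5: Abb6 (9 semitones up).
Up a major second from Abb6: Bbb6 (2 semitones up).
A minor sixth up from Bbb6 is Gbb7.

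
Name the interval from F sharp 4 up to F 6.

F to F is the same letter name, plus 2 octaves — that makes it a fifteenth of some quality.
The perfect fifteenth is 24 semitones; here we have 23, one semitone narrower: diminished.
(Equivalently, a compound diminished octave: a diminished octave plus an octave.)

diminished 15th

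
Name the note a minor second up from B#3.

C#4

Counting two letter names up from B lands on C.
A minor second spans 1 semitone, so from B#3 the target pitch is C#4.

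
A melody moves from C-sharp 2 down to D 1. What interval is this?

Descending from C#2 to D1 is the same interval as ascending D1 to C#2.
D to C spans seven letter names (D-E-F-G-A-B-C) — that makes it a seventh of some quality.
Counting semitones, D1→C#2 is 11, which is the major seventh.

major seventh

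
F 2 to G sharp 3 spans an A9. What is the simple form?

Subtracting seven from the interval number removes an octave: 9 − 7 = 2.
That makes an augmented ninth a compound augmented second — an octave plus an augmented second.

augmented second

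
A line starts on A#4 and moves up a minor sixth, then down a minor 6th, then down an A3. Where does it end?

F4

A#4 up a minor sixth → F#5 (8 semitones).
F#5 down a minor sixth → A#4 (8 semitones).
An augmented third down from A#4 is F4.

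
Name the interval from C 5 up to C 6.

perfect 8th

C to C is the same letter name, plus an octave: an octave.
Counting semitones, C5→C6 is 12, which is the perfect octave.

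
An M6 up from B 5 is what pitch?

Six letter names up from B: G.
Moving 9 semitones up from B5 (the size of a major sixth) reaches G#6.

G-sharp 6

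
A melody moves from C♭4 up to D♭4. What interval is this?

C to D spans two letter names (C-D) — that makes it a second of some quality.
Cb4 to Db4 is 2 semitones, matching the major second exactly, so the quality is major.

major second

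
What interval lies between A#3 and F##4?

major 6th

A to F spans six letter names (A-B-C-D-E-F): a sixth.
Counting semitones, A#3→F##4 is 9, which is the major sixth.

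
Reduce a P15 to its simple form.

Take out an octave (7 from the number): 15 − 7 = 8.
Quality carries through unchanged, so the simple form is a perfect octave.

perfect 8th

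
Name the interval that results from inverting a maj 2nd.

minor 7th

Inverted interval numbers add to nine, so a second pairs with a seventh (2 + 7 = 9).
And major becomes minor under inversion, so we get a minor seventh.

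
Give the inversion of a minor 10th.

First reduce the compound minor tenth to its simple form, a minor third.
Interval numbers invert to sum to nine: 3 + 6 = 9, so a third inverts to a sixth.
The quality also flips — minor becomes major — giving a major sixth.

M6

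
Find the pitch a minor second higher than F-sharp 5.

G 5

Counting two letter names up from F lands on G.
A minor second is 1 semitone; 1 semitone up from F#5 gives G5.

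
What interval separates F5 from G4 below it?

minor 7th

Descending from F5 to G4 is the same interval as ascending G4 to F5.
G to F spans seven letter names (G-A-B-C-D-E-F) — that makes it a seventh of some quality.
At 10 semitones, G4→F5 falls one short of a major seventh: minor.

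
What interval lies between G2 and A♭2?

minor second

G to A spans two letter names (G-A): a second.
G2 to Ab2 is 1 semitone, a half step short of the major second (2), so this is minor.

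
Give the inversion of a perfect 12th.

First reduce the compound perfect twelfth to its simple form, a perfect fifth.
Interval numbers invert to sum to nine: 5 + 4 = 9, so a fifth inverts to a fourth.
Quality inverts too: perfect stays perfect. That makes the inversion a perfect fourth.

perfect 4th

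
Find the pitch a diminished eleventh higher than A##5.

D#7

Four letters up from A (plus an octave) reaches D.
Moving 16 semitones up from A##5 (the size of a diminished eleventh) reaches D#7.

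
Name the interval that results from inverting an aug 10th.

diminished 6th

First reduce the compound augmented tenth to its simple form, an augmented third.
Inverted interval numbers add to nine, so a third pairs with a sixth (3 + 6 = 9).
Quality inverts too: augmented becomes diminished. That makes the inversion a diminished sixth.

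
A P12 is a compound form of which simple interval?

Take out an octave (7 from the number): 12 − 7 = 5.
Quality carries through unchanged, so the simple form is a perfect fifth.

perfect fifth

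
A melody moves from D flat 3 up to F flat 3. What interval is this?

minor third

D to F spans three letter names (D-E-F), so the interval is some kind of third.
A major third would be 4 semitones, but Db3 to Fb3 is 3 — one semitone narrower, making it a minor third.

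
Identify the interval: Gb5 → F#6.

A7

G to F spans seven letter names (G-A-B-C-D-E-F): a seventh.
The major seventh is 11 semitones; here we have 12, one semitone wider: augmented.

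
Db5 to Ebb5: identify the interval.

D to E spans two letter names (D-E), so the interval is some kind of second.
A major second would be 2 semitones, but Db5 to Ebb5 is 1 — one semitone narrower, making it a minor second.

m2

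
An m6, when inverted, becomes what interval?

major third

The rule of nine gives the new number: 9 − 6 = 3, so a sixth becomes a third.
And minor becomes major under inversion, so we get a major third.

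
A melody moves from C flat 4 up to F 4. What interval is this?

A4

C to F spans four letter names (C-D-E-F), so the interval is some kind of fourth.
The perfect fourth is 5 semitones; here we have 6, one semitone wider: augmented.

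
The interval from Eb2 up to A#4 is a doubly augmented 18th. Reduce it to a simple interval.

AA4

Take out 2 octaves (14 from the number): 18 − 14 = 4.
Quality carries through unchanged, so the simple form is a doubly augmented fourth.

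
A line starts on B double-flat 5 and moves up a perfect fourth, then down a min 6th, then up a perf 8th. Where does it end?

G flat 6

Bbb5 up a perfect fourth → Ebb6 (5 semitones).
A minor sixth down from Ebb6 is Gb5.
A perfect octave up from Gb5 is Gb6.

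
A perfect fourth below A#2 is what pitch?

E#2

Four letter names down from A: E.
A perfect fourth is 5 semitones; 5 semitones down from A#2 gives E#2.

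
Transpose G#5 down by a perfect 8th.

G#4

The letter stays G (same as the start), shifted an octave down.
A perfect octave spans 12 semitones, so from G#5 the target pitch is G#4.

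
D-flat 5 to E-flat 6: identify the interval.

M9

D to E spans two letter names (D-E), plus an octave: a ninth.
The major ninth spans 14 semitones, and Db5 to Eb6 is exactly 14 semitones — so this is a major ninth.
(Equivalently, a compound major second: a major second plus an octave.)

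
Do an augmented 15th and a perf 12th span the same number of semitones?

25 semitones (augmented fifteenth) vs 19 semitones (perfect twelfth): not equal.

No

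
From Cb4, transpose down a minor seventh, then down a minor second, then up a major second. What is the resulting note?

D3

Down a minor seventh from Cb4: Db3 (10 semitones down).
Db3 down a minor second → C3 (1 semitone).
Up a major second from C3: D3 (2 semitones up).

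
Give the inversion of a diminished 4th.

augmented 5th

The rule of nine gives the new number: 9 − 4 = 5, so a fourth becomes a fifth.
The quality also flips — diminished becomes augmented — giving an augmented fifth.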